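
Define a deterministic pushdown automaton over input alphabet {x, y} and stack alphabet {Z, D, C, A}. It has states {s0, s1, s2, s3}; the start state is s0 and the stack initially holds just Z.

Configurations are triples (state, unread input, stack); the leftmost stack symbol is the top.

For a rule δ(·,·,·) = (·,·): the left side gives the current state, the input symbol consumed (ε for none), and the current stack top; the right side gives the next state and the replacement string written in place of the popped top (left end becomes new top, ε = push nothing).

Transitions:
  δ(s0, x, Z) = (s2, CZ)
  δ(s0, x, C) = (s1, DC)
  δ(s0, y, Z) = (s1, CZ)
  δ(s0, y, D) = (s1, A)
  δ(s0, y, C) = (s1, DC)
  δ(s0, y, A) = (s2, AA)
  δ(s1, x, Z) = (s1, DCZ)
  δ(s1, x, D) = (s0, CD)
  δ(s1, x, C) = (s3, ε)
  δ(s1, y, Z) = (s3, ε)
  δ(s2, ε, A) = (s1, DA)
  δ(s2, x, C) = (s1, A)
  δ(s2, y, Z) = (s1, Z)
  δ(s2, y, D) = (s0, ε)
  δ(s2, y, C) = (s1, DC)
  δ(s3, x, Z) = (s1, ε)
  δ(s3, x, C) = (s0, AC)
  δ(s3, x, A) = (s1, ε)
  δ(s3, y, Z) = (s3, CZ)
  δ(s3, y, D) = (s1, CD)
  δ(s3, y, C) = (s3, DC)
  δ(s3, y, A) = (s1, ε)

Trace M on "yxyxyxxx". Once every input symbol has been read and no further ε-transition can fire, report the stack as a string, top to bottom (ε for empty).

(s0, yxyxyxxx, Z)
  read y, top Z: go to s1, push CZ → (s1, xyxyxxx, CZ)
  read x, top C: go to s3, push ε → (s3, yxyxxx, Z)
  read y, top Z: go to s3, push CZ → (s3, xyxxx, CZ)
  read x, top C: go to s0, push AC → (s0, yxxx, ACZ)
  read y, top A: go to s2, push AA → (s2, xxx, AACZ)
  ε-move, top A: go to s1, push DA → (s1, xxx, DAACZ)
  read x, top D: go to s0, push CD → (s0, xx, CDAACZ)
  read x, top C: go to s1, push DC → (s1, x, DCDAACZ)
  read x, top D: go to s0, push CD → (s0, ε, CDCDAACZ)
All input consumed in state s0 with stack CDCDAACZ.

CDCDAACZ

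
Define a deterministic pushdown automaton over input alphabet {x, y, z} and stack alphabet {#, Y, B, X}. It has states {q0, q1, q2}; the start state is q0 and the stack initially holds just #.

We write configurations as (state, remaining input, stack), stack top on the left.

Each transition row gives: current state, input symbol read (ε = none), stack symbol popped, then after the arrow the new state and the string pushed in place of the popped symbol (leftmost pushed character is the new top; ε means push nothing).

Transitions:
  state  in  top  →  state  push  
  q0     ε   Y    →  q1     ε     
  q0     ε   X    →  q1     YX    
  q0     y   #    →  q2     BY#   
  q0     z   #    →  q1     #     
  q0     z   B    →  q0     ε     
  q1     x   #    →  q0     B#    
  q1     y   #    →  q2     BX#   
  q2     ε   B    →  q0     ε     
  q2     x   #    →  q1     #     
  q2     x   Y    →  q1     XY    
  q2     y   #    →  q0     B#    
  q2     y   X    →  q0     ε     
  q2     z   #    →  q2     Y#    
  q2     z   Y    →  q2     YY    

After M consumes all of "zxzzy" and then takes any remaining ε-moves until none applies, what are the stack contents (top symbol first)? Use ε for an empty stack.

YX#

(q0, zxzzy, #) ⊢ (q1, xzzy, #) ⊢ (q0, zzy, B#) ⊢ (q0, zy, #) ⊢ (q1, y, #) ⊢ (q2, ε, BX#) ⊢ (q0, ε, X#) ⊢ (q1, ε, YX#)
All input consumed in state q1 with stack YX#.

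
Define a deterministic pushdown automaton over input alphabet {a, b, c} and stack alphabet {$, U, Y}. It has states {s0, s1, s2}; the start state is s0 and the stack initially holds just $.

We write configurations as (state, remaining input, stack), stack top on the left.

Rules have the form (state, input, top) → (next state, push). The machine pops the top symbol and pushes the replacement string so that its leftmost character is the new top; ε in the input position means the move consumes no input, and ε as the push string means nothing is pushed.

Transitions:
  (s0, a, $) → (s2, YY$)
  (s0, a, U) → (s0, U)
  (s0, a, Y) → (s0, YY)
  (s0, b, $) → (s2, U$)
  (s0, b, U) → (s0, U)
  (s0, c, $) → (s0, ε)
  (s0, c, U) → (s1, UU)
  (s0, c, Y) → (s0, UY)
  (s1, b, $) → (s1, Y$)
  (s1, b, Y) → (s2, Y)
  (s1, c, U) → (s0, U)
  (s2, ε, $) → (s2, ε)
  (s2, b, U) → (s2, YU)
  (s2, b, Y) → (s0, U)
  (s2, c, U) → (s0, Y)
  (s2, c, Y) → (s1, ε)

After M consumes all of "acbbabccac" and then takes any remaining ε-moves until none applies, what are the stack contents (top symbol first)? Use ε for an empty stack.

(s0, acbbabccac, $)
  read a, top $: go to s2, push YY$ → (s2, cbbabccac, YY$)
  read c, top Y: go to s1, push ε → (s1, bbabccac, Y$)
  read b, top Y: go to s2, push Y → (s2, babccac, Y$)
  read b, top Y: go to s0, push U → (s0, abccac, U$)
  read a, top U: go to s0, push U → (s0, bccac, U$)
  read b, top U: go to s0, push U → (s0, ccac, U$)
  read c, top U: go to s1, push UU → (s1, cac, UU$)
  read c, top U: go to s0, push U → (s0, ac, UU$)
  read a, top U: go to s0, push U → (s0, c, UU$)
  read c, top U: go to s1, push UU → (s1, ε, UUU$)
All input consumed in state s1 with stack UUU$.

UUU$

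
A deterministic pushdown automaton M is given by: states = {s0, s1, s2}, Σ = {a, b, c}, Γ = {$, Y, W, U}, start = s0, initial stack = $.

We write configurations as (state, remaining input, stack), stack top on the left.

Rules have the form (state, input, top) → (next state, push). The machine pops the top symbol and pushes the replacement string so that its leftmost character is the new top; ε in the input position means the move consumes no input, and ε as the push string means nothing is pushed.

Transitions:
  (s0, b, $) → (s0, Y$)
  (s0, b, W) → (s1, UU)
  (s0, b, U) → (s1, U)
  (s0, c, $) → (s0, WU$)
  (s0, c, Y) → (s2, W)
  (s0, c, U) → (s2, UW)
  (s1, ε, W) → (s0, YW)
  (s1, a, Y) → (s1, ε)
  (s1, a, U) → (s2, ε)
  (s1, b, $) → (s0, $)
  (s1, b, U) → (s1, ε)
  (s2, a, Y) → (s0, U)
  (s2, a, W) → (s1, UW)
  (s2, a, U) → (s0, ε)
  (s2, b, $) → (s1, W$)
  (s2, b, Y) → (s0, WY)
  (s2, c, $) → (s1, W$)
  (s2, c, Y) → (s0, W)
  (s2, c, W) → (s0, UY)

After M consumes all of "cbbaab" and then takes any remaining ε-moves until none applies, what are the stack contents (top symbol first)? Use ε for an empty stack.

(s0, cbbaab, $)
  read c, top $: go to s0, push WU$ → (s0, bbaab, WU$)
  read b, top W: go to s1, push UU → (s1, baab, UUU$)
  read b, top U: go to s1, push ε → (s1, aab, UU$)
  read a, top U: go to s2, push ε → (s2, ab, U$)
  read a, top U: go to s0, push ε → (s0, b, $)
  read b, top $: go to s0, push Y$ → (s0, ε, Y$)
All input consumed in state s0 with stack Y$.

Y$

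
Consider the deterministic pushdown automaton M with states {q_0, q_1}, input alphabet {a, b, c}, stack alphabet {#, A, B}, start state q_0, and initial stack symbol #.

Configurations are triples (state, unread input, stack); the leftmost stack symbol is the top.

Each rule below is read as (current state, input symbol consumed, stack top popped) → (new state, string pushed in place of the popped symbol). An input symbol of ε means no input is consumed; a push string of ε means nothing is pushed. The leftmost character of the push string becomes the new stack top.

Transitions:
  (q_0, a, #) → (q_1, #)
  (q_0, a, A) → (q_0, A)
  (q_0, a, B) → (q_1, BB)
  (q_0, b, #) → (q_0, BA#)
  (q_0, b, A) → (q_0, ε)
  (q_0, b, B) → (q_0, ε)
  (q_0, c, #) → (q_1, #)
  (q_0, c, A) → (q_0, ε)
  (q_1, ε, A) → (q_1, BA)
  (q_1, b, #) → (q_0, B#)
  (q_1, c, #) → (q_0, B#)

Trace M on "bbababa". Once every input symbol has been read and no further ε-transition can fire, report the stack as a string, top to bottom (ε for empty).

(q_0, bbababa, #) ⊢ (q_0, bababa, BA#) ⊢ (q_0, ababa, A#) ⊢ (q_0, baba, A#) ⊢ (q_0, aba, #) ⊢ (q_1, ba, #) ⊢ (q_0, a, B#) ⊢ (q_1, ε, BB#)
All input consumed in state q_1 with stack BB#.

BB#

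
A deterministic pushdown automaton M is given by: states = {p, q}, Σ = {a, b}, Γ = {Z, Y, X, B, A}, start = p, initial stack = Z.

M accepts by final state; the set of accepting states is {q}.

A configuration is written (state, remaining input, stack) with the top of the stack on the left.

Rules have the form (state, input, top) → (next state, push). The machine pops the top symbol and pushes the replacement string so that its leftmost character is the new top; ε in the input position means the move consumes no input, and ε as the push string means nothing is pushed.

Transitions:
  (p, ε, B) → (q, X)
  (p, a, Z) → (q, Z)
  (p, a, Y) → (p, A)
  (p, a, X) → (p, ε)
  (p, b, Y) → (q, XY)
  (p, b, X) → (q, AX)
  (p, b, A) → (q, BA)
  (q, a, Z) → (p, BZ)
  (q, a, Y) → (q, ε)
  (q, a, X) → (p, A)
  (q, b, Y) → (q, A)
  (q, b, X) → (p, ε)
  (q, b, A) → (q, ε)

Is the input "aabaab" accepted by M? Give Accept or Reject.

Reject

(p, aabaab, Z)
  read a, top Z: go to q, push Z → (q, abaab, Z)
  read a, top Z: go to p, push BZ → (p, baab, BZ)
  ε-move, top B: go to q, push X → (q, baab, XZ)
  read b, top X: go to p, push ε → (p, aab, Z)
  read a, top Z: go to q, push Z → (q, ab, Z)
  read a, top Z: go to p, push BZ → (p, b, BZ)
  ε-move, top B: go to q, push X → (q, b, XZ)
  read b, top X: go to p, push ε → (p, ε, Z)
All input consumed; state p ∉ F and no further ε-move applies.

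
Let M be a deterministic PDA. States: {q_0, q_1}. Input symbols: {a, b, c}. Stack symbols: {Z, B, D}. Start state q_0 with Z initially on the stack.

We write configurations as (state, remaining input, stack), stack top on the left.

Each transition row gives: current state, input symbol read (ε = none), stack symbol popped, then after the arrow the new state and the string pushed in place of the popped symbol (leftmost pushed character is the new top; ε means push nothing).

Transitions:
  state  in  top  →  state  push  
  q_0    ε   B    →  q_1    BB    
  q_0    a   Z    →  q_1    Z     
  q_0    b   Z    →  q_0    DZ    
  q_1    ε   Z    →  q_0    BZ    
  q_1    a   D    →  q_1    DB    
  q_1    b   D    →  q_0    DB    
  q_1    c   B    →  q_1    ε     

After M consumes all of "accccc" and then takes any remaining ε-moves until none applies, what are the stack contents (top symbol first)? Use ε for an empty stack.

BZ

(q_0, accccc, Z) ⊢ (q_1, ccccc, Z) ⊢ (q_0, ccccc, BZ) ⊢ (q_1, ccccc, BBZ) ⊢ (q_1, cccc, BZ) ⊢ (q_1, ccc, Z) ⊢ (q_0, ccc, BZ) ⊢ (q_1, ccc, BBZ) ⊢ (q_1, cc, BZ) ⊢ (q_1, c, Z) ⊢ (q_0, c, BZ) ⊢ (q_1, c, BBZ) ⊢ (q_1, ε, BZ)
All input consumed in state q_1 with stack BZ.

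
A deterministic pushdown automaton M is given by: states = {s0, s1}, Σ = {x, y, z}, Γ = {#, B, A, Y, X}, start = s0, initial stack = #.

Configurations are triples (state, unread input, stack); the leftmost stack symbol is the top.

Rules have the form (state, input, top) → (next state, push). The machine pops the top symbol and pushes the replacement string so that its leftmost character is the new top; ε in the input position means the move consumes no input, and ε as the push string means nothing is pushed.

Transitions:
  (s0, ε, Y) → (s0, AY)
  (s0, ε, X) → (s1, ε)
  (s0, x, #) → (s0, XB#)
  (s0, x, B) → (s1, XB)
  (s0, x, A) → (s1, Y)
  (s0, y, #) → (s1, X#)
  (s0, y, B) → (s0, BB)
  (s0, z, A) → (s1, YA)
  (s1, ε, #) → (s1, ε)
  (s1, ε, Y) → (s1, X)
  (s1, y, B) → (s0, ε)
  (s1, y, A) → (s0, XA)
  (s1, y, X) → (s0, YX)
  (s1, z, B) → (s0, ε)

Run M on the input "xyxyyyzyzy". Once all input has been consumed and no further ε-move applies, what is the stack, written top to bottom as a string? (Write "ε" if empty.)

AYXAYXAYX#

(s0, xyxyyyzyzy, #)
  read x, top #: go to s0, push XB# → (s0, yxyyyzyzy, XB#)
  ε-move, top X: go to s1, push ε → (s1, yxyyyzyzy, B#)
  read y, top B: go to s0, push ε → (s0, xyyyzyzy, #)
  read x, top #: go to s0, push XB# → (s0, yyyzyzy, XB#)
  ε-move, top X: go to s1, push ε → (s1, yyyzyzy, B#)
  read y, top B: go to s0, push ε → (s0, yyzyzy, #)
  read y, top #: go to s1, push X# → (s1, yzyzy, X#)
  read y, top X: go to s0, push YX → (s0, zyzy, YX#)
  ε-move, top Y: go to s0, push AY → (s0, zyzy, AYX#)
  read z, top A: go to s1, push YA → (s1, yzy, YAYX#)
  ε-move, top Y: go to s1, push X → (s1, yzy, XAYX#)
  read y, top X: go to s0, push YX → (s0, zy, YXAYX#)
  ε-move, top Y: go to s0, push AY → (s0, zy, AYXAYX#)
  read z, top A: go to s1, push YA → (s1, y, YAYXAYX#)
  ε-move, top Y: go to s1, push X → (s1, y, XAYXAYX#)
  read y, top X: go to s0, push YX → (s0, ε, YXAYXAYX#)
  ε-move, top Y: go to s0, push AY → (s0, ε, AYXAYXAYX#)
All input consumed in state s0 with stack AYXAYXAYX#.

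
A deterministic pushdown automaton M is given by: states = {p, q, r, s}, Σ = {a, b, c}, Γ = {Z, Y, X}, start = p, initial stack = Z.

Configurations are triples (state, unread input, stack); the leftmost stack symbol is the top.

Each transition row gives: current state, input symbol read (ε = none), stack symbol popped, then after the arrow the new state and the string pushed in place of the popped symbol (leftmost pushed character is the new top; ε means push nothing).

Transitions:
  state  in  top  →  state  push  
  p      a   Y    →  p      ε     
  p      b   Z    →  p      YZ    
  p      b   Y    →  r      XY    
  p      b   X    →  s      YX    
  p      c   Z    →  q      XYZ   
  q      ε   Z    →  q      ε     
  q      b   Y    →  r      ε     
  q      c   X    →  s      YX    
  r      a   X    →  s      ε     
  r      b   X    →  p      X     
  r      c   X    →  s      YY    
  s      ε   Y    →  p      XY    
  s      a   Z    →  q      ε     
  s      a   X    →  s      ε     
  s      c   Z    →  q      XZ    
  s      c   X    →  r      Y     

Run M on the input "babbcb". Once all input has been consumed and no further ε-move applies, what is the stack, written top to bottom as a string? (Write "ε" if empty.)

XYXYYYZ

(p, babbcb, Z)
  read b, top Z: go to p, push YZ → (p, abbcb, YZ)
  read a, top Y: go to p, push ε → (p, bbcb, Z)
  read b, top Z: go to p, push YZ → (p, bcb, YZ)
  read b, top Y: go to r, push XY → (r, cb, XYZ)
  read c, top X: go to s, push YY → (s, b, YYYZ)
  ε-move, top Y: go to p, push XY → (p, b, XYYYZ)
  read b, top X: go to s, push YX → (s, ε, YXYYYZ)
  ε-move, top Y: go to p, push XY → (p, ε, XYXYYYZ)
All input consumed in state p with stack XYXYYYZ.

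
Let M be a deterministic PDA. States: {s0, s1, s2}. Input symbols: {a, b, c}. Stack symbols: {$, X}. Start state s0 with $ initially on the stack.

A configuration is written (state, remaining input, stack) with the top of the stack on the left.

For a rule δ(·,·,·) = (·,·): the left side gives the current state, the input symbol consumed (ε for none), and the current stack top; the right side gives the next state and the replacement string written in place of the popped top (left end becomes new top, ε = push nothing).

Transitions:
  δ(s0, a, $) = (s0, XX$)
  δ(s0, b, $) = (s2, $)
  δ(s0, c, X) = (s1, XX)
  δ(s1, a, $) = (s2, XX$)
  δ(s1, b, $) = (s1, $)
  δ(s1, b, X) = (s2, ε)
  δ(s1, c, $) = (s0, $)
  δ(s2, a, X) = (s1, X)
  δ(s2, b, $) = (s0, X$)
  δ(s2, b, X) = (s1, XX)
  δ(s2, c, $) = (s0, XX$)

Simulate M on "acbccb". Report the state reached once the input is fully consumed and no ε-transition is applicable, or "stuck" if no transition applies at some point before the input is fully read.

stuck

(s0, acbccb, $)
  read a, top $: go to s0, push XX$ → (s0, cbccb, XX$)
  read c, top X: go to s1, push XX → (s1, bccb, XXX$)
  read b, top X: go to s2, push ε → (s2, ccb, XX$)
No transition for (s2, c, top X); M blocks with input ccb remaining.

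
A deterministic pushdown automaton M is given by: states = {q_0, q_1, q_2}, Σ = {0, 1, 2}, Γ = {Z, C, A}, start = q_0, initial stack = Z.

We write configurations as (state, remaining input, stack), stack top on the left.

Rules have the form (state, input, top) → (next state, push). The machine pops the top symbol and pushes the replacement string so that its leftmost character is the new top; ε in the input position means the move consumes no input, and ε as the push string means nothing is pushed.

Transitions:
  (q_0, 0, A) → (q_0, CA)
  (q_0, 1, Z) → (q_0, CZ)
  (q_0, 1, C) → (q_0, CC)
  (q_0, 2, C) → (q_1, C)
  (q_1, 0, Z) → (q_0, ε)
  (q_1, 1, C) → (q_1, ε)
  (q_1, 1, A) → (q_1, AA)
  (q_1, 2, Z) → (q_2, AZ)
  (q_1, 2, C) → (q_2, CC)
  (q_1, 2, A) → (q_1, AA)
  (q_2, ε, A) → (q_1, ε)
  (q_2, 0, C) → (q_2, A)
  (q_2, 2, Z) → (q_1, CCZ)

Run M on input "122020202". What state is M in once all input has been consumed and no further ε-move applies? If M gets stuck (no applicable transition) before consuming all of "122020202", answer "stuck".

(q_0, 122020202, Z)
  read 1, top Z: go to q_0, push CZ → (q_0, 22020202, CZ)
  read 2, top C: go to q_1, push C → (q_1, 2020202, CZ)
  read 2, top C: go to q_2, push CC → (q_2, 020202, CCZ)
  read 0, top C: go to q_2, push A → (q_2, 20202, ACZ)
  ε-move, top A: go to q_1, push ε → (q_1, 20202, CZ)
  read 2, top C: go to q_2, push CC → (q_2, 0202, CCZ)
  read 0, top C: go to q_2, push A → (q_2, 202, ACZ)
  ε-move, top A: go to q_1, push ε → (q_1, 202, CZ)
  read 2, top C: go to q_2, push CC → (q_2, 02, CCZ)
  read 0, top C: go to q_2, push A → (q_2, 2, ACZ)
  ε-move, top A: go to q_1, push ε → (q_1, 2, CZ)
  read 2, top C: go to q_2, push CC → (q_2, ε, CCZ)
All input consumed; M is in state q_2.

q_2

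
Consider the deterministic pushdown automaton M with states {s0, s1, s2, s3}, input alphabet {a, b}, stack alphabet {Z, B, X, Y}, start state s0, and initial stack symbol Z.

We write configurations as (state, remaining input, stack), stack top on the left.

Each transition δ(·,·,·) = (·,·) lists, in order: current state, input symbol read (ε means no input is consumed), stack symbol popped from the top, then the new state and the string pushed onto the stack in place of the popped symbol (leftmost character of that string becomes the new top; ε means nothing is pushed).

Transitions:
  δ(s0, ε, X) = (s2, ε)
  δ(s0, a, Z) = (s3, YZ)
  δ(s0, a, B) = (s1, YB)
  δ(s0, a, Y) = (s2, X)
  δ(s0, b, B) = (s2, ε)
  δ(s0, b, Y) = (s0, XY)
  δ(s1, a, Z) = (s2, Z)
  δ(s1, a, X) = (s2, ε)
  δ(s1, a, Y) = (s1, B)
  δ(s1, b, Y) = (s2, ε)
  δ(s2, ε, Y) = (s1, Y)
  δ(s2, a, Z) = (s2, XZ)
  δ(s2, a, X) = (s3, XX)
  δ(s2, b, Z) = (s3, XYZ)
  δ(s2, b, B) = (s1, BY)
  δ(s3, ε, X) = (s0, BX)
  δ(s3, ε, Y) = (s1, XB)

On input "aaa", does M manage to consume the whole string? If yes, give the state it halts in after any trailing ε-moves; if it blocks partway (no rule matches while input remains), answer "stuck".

stuck

(s0, aaa, Z) ⊢ (s3, aa, YZ) ⊢ (s1, aa, XBZ) ⊢ (s2, a, BZ)
No transition for (s2, a, top B); M blocks with input a remaining.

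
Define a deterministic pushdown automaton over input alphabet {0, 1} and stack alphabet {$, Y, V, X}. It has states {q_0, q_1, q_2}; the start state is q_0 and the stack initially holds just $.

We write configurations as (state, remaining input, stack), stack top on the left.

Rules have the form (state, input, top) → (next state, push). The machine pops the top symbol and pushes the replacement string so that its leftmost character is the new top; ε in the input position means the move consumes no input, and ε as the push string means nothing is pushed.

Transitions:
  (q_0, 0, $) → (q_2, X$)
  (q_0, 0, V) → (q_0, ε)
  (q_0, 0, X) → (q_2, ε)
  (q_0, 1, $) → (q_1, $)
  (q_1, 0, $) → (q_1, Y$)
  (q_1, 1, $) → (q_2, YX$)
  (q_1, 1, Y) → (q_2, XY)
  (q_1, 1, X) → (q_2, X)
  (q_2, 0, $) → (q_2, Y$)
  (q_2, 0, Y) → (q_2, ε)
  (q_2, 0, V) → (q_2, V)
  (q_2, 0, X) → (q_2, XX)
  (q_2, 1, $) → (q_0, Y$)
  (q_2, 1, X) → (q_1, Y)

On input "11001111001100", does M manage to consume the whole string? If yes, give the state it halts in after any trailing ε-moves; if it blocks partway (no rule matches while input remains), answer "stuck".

(q_0, 11001111001100, $)
  read 1, top $: go to q_1, push $ → (q_1, 1001111001100, $)
  read 1, top $: go to q_2, push YX$ → (q_2, 001111001100, YX$)
  read 0, top Y: go to q_2, push ε → (q_2, 01111001100, X$)
  read 0, top X: go to q_2, push XX → (q_2, 1111001100, XX$)
  read 1, top X: go to q_1, push Y → (q_1, 111001100, YX$)
  read 1, top Y: go to q_2, push XY → (q_2, 11001100, XYX$)
  read 1, top X: go to q_1, push Y → (q_1, 1001100, YYX$)
  read 1, top Y: go to q_2, push XY → (q_2, 001100, XYYX$)
  read 0, top X: go to q_2, push XX → (q_2, 01100, XXYYX$)
  read 0, top X: go to q_2, push XX → (q_2, 1100, XXXYYX$)
  read 1, top X: go to q_1, push Y → (q_1, 100, YXXYYX$)
  read 1, top Y: go to q_2, push XY → (q_2, 00, XYXXYYX$)
  read 0, top X: go to q_2, push XX → (q_2, 0, XXYXXYYX$)
  read 0, top X: go to q_2, push XX → (q_2, ε, XXXYXXYYX$)
All input consumed; M is in state q_2.

q_2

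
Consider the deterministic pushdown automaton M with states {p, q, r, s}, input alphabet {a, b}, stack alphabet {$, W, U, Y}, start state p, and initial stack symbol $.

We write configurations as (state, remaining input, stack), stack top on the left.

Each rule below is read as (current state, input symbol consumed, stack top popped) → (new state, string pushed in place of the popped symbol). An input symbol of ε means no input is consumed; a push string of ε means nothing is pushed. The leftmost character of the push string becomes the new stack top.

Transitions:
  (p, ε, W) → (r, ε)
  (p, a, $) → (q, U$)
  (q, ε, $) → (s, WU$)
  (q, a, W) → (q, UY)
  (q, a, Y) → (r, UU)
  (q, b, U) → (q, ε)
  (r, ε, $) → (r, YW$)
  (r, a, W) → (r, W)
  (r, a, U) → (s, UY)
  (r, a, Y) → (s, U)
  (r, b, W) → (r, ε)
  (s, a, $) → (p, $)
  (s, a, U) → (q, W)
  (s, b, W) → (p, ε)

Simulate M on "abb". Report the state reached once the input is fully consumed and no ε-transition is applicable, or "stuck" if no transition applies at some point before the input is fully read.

(p, abb, $) ⊢ (q, bb, U$) ⊢ (q, b, $) ⊢ (s, b, WU$) ⊢ (p, ε, U$)
All input consumed; M is in state p.

p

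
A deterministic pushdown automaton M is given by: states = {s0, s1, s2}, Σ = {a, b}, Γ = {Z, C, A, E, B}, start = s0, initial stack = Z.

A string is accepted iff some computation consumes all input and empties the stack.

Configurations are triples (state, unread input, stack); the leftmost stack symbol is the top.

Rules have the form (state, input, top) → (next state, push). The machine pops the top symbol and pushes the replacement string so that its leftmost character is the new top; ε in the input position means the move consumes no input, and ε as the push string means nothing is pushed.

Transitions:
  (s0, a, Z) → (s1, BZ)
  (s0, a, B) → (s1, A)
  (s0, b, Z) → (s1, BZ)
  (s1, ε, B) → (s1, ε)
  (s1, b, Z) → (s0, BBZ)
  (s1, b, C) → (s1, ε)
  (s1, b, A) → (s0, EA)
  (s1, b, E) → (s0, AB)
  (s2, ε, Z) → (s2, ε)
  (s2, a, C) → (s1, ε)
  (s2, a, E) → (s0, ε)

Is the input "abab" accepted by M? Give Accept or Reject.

Reject

(s0, abab, Z)
  read a, top Z: go to s1, push BZ → (s1, bab, BZ)
  ε-move, top B: go to s1, push ε → (s1, bab, Z)
  read b, top Z: go to s0, push BBZ → (s0, ab, BBZ)
  read a, top B: go to s1, push A → (s1, b, ABZ)
  read b, top A: go to s0, push EA → (s0, ε, EABZ)
All input consumed; stack is EABZ, not empty, and no further ε-move applies.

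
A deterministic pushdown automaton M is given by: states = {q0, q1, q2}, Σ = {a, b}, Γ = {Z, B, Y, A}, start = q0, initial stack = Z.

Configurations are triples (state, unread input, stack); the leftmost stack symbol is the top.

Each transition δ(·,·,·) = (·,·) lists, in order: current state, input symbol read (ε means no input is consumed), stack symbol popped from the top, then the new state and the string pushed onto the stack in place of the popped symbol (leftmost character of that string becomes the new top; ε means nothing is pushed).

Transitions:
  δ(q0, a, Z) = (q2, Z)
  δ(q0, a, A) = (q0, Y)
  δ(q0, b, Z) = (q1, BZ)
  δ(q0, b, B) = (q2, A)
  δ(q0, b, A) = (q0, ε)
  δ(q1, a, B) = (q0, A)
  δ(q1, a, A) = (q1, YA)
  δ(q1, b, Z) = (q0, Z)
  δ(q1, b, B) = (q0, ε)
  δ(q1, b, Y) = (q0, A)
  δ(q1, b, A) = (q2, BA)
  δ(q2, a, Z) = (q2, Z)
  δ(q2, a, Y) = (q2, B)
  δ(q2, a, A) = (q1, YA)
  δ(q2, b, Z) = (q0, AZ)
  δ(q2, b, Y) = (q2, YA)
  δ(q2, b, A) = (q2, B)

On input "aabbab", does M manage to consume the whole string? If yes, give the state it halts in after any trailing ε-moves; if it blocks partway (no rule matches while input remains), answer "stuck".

q0

(q0, aabbab, Z) ⊢ (q2, abbab, Z) ⊢ (q2, bbab, Z) ⊢ (q0, bab, AZ) ⊢ (q0, ab, Z) ⊢ (q2, b, Z) ⊢ (q0, ε, AZ)
All input consumed; M is in state q0.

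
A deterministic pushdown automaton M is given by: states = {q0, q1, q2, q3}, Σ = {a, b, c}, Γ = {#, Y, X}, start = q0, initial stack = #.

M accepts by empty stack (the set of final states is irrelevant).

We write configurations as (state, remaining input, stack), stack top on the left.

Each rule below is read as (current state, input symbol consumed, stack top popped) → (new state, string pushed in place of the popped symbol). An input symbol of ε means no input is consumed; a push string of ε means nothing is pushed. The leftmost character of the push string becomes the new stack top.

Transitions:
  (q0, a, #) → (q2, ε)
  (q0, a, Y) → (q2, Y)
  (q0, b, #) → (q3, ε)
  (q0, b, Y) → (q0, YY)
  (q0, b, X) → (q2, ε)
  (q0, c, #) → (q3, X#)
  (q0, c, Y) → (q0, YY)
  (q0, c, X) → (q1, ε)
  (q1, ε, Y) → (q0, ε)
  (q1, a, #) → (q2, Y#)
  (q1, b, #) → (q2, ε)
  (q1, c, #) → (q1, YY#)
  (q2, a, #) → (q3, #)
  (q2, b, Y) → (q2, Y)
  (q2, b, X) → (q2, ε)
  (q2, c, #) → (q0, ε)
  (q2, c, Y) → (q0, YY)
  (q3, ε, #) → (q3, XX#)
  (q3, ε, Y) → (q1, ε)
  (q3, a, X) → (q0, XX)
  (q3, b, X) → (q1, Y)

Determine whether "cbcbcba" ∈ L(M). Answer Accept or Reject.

(q0, cbcbcba, #)
  read c, top #: go to q3, push X# → (q3, bcbcba, X#)
  read b, top X: go to q1, push Y → (q1, cbcba, Y#)
  ε-move, top Y: go to q0, push ε → (q0, cbcba, #)
  read c, top #: go to q3, push X# → (q3, bcba, X#)
  read b, top X: go to q1, push Y → (q1, cba, Y#)
  ε-move, top Y: go to q0, push ε → (q0, cba, #)
  read c, top #: go to q3, push X# → (q3, ba, X#)
  read b, top X: go to q1, push Y → (q1, a, Y#)
  ε-move, top Y: go to q0, push ε → (q0, a, #)
  read a, top #: go to q2, push ε → (q2, ε, ε)
All input consumed and the stack is empty.

Accept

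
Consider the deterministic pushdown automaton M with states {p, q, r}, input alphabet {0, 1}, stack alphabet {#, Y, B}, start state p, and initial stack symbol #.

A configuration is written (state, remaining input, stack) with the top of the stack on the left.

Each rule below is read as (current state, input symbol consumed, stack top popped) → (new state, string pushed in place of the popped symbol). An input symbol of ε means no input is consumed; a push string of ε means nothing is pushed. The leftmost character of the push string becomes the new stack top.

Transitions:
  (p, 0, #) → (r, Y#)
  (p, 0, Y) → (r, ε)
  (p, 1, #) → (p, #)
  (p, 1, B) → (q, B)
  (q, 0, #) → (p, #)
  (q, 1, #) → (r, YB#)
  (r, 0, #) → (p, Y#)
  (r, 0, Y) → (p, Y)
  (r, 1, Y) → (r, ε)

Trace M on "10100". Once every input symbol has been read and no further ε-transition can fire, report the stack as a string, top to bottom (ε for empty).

(p, 10100, #)
  read 1, top #: go to p, push # → (p, 0100, #)
  read 0, top #: go to r, push Y# → (r, 100, Y#)
  read 1, top Y: go to r, push ε → (r, 00, #)
  read 0, top #: go to p, push Y# → (p, 0, Y#)
  read 0, top Y: go to r, push ε → (r, ε, #)
All input consumed in state r with stack #.

#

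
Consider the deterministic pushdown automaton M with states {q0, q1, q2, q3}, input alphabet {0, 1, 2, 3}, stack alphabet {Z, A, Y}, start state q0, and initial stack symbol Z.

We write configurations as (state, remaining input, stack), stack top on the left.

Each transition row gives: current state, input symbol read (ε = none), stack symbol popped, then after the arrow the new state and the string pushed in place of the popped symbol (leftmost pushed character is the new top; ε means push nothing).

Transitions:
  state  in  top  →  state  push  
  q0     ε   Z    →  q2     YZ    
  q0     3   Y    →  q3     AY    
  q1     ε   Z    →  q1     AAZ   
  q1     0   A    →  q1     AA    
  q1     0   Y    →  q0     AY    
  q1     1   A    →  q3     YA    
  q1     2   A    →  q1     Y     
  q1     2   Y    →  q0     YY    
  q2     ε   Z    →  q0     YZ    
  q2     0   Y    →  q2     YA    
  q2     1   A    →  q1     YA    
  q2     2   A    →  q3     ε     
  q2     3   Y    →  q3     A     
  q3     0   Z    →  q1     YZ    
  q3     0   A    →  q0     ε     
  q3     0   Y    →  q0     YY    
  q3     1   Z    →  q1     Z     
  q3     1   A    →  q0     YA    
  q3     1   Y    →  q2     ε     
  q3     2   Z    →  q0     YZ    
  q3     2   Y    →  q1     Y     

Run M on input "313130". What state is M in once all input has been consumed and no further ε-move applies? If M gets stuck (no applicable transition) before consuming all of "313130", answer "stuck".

q0

(q0, 313130, Z) ⊢ (q2, 313130, YZ) ⊢ (q3, 13130, AZ) ⊢ (q0, 3130, YAZ) ⊢ (q3, 130, AYAZ) ⊢ (q0, 30, YAYAZ) ⊢ (q3, 0, AYAYAZ) ⊢ (q0, ε, YAYAZ)
All input consumed; M is in state q0.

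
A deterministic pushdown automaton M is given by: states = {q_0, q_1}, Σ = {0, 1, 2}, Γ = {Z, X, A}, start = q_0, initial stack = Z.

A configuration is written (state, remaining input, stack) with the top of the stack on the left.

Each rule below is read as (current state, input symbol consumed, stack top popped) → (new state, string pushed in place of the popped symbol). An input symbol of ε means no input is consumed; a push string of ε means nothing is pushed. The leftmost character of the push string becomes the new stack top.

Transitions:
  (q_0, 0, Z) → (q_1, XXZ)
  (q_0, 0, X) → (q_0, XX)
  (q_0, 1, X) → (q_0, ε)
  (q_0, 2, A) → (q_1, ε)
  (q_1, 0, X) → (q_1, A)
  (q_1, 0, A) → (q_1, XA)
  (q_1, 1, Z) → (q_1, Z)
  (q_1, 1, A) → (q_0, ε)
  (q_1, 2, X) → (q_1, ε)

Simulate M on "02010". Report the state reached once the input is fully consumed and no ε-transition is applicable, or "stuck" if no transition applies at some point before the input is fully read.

q_1

(q_0, 02010, Z)
  read 0, top Z: go to q_1, push XXZ → (q_1, 2010, XXZ)
  read 2, top X: go to q_1, push ε → (q_1, 010, XZ)
  read 0, top X: go to q_1, push A → (q_1, 10, AZ)
  read 1, top A: go to q_0, push ε → (q_0, 0, Z)
  read 0, top Z: go to q_1, push XXZ → (q_1, ε, XXZ)
All input consumed; M is in state q_1.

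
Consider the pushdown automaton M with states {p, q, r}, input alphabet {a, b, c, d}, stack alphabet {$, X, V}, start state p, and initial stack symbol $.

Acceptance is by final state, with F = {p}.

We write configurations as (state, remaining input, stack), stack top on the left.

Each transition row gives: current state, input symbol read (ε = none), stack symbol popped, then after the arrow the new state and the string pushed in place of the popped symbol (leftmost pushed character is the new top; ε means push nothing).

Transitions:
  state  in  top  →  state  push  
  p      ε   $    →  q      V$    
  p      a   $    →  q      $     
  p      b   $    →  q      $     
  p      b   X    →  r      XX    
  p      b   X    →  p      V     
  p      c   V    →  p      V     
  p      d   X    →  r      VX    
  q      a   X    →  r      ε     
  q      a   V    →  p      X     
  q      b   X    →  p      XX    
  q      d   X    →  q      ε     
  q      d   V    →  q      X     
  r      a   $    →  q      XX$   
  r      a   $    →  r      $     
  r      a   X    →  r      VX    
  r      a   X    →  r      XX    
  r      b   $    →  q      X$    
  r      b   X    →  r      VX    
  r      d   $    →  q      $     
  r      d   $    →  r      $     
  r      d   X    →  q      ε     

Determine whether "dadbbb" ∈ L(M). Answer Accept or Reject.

One accepting computation: (p, dadbbb, $) ⊢ (q, dadbbb, V$) ⊢ (q, adbbb, X$) ⊢ (r, dbbb, $) ⊢ (r, bbb, $) ⊢ (q, bb, X$) ⊢ (p, b, XX$) ⊢ (p, ε, VX$)
All input consumed and state p ∈ F.

Accept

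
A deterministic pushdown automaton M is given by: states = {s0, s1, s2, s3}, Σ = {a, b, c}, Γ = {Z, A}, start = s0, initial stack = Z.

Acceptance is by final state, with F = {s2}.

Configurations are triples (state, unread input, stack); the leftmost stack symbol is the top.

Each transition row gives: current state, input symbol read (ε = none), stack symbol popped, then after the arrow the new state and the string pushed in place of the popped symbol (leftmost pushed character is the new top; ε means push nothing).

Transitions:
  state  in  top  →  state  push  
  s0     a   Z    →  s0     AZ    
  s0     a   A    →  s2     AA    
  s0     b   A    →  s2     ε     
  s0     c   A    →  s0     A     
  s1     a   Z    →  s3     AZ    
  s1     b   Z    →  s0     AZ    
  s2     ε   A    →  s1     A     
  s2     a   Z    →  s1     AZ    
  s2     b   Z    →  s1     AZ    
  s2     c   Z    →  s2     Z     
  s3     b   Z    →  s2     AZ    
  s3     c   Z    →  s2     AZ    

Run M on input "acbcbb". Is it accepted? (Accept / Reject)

(s0, acbcbb, Z) ⊢ (s0, cbcbb, AZ) ⊢ (s0, bcbb, AZ) ⊢ (s2, cbb, Z) ⊢ (s2, bb, Z) ⊢ (s1, b, AZ)
No transition applies at (s1, b, AZ); input not fully consumed.

Reject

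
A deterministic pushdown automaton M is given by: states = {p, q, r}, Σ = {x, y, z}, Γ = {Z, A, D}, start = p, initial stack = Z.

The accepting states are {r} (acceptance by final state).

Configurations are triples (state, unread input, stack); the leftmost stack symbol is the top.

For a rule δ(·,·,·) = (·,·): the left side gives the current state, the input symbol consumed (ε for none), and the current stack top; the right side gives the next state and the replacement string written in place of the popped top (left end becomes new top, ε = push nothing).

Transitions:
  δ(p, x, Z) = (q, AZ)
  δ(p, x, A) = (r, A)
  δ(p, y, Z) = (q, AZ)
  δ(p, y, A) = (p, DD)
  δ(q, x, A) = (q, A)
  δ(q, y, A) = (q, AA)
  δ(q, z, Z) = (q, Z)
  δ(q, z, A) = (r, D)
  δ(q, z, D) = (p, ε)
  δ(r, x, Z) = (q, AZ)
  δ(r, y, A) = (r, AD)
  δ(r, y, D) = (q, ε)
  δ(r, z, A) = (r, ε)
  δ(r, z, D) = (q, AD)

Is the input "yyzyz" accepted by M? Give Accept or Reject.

(p, yyzyz, Z) ⊢ (q, yzyz, AZ) ⊢ (q, zyz, AAZ) ⊢ (r, yz, DAZ) ⊢ (q, z, AZ) ⊢ (r, ε, DZ)
All input consumed; state r ∈ F.

Accept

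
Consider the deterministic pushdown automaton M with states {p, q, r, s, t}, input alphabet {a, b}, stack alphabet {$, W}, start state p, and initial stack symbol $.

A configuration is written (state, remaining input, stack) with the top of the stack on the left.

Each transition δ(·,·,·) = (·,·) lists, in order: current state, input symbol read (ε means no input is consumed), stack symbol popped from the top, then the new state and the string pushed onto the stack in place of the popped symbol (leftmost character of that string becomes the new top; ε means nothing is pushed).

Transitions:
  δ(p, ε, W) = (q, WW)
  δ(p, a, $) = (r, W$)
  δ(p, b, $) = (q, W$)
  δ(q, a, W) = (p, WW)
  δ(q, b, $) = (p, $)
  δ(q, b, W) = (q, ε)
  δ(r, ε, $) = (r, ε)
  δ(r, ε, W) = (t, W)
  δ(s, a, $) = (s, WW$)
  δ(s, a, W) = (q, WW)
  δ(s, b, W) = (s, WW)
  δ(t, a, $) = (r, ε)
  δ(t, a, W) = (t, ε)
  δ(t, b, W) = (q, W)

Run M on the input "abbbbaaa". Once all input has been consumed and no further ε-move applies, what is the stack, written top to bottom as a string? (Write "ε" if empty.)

WWWWWWW$

(p, abbbbaaa, $) ⊢ (r, bbbbaaa, W$) ⊢ (t, bbbbaaa, W$) ⊢ (q, bbbaaa, W$) ⊢ (q, bbaaa, $) ⊢ (p, baaa, $) ⊢ (q, aaa, W$) ⊢ (p, aa, WW$) ⊢ (q, aa, WWW$) ⊢ (p, a, WWWW$) ⊢ (q, a, WWWWW$) ⊢ (p, ε, WWWWWW$) ⊢ (q, ε, WWWWWWW$)
All input consumed in state q with stack WWWWWWW$.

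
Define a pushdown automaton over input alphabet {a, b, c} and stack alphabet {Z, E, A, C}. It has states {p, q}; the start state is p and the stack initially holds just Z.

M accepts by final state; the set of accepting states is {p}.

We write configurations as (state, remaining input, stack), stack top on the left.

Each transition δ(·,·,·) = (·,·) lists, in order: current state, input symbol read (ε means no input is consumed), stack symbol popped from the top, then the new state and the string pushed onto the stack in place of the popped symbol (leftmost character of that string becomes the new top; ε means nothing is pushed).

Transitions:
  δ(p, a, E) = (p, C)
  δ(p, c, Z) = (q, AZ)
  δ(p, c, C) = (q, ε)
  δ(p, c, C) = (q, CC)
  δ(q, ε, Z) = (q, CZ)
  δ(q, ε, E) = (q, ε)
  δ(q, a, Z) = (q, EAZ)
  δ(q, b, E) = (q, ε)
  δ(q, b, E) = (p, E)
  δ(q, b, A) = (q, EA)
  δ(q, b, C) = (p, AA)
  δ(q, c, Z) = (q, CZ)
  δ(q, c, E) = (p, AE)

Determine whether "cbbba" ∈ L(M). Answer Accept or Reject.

Accept

One accepting computation: (p, cbbba, Z) ⊢ (q, bbba, AZ) ⊢ (q, bba, EAZ) ⊢ (q, bba, AZ) ⊢ (q, ba, EAZ) ⊢ (p, a, EAZ) ⊢ (p, ε, CAZ)
All input consumed and state p ∈ F.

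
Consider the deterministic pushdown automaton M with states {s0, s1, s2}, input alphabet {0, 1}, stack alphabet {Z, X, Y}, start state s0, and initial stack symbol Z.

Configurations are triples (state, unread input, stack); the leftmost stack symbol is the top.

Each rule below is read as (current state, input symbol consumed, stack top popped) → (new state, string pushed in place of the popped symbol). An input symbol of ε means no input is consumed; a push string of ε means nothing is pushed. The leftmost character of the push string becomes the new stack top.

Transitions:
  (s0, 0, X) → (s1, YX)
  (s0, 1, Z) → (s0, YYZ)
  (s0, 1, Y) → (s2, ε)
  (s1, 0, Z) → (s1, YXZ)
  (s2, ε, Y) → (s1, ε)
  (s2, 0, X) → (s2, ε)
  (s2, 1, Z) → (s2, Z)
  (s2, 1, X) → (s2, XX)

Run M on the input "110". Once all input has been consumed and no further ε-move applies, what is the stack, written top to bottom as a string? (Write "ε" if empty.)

YXZ

(s0, 110, Z)
  read 1, top Z: go to s0, push YYZ → (s0, 10, YYZ)
  read 1, top Y: go to s2, push ε → (s2, 0, YZ)
  ε-move, top Y: go to s1, push ε → (s1, 0, Z)
  read 0, top Z: go to s1, push YXZ → (s1, ε, YXZ)
All input consumed in state s1 with stack YXZ.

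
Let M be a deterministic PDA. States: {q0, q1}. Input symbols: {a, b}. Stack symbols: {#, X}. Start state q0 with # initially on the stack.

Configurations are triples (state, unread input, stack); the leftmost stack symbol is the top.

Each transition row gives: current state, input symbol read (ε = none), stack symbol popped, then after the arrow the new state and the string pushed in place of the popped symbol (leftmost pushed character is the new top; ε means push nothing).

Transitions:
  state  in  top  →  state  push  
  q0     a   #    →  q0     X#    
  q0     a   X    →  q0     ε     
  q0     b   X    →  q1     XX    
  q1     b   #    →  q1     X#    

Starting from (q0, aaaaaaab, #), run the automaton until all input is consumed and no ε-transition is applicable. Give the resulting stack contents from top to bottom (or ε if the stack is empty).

XX#

(q0, aaaaaaab, #) ⊢ (q0, aaaaaab, X#) ⊢ (q0, aaaaab, #) ⊢ (q0, aaaab, X#) ⊢ (q0, aaab, #) ⊢ (q0, aab, X#) ⊢ (q0, ab, #) ⊢ (q0, b, X#) ⊢ (q1, ε, XX#)
All input consumed in state q1 with stack XX#.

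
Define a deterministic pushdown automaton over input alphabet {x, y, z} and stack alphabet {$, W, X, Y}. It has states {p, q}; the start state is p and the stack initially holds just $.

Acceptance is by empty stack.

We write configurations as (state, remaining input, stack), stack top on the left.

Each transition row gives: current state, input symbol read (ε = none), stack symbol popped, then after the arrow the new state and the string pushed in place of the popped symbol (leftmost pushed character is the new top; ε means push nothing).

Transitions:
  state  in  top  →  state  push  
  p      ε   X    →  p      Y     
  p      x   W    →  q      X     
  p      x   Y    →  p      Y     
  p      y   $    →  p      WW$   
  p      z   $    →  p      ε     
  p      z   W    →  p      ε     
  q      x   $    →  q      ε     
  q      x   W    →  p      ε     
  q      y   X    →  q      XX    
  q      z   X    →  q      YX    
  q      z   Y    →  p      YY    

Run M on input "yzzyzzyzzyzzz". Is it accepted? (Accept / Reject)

(p, yzzyzzyzzyzzz, $) ⊢ (p, zzyzzyzzyzzz, WW$) ⊢ (p, zyzzyzzyzzz, W$) ⊢ (p, yzzyzzyzzz, $) ⊢ (p, zzyzzyzzz, WW$) ⊢ (p, zyzzyzzz, W$) ⊢ (p, yzzyzzz, $) ⊢ (p, zzyzzz, WW$) ⊢ (p, zyzzz, W$) ⊢ (p, yzzz, $) ⊢ (p, zzz, WW$) ⊢ (p, zz, W$) ⊢ (p, z, $) ⊢ (p, ε, ε)
All input consumed and the stack is empty.

Accept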